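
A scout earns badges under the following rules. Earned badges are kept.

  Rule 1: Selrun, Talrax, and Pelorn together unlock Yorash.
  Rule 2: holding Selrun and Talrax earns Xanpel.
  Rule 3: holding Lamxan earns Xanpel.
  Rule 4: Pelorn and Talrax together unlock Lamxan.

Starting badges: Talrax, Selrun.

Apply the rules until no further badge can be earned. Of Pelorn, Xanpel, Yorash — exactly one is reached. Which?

With Selrun and Talrax, Xanpel is earned (Rule 2).
Yorash would need Selrun, Talrax, and Pelorn (Rule 1), but Pelorn is never earned. No rule produces Pelorn, and it is not given.

Xanpel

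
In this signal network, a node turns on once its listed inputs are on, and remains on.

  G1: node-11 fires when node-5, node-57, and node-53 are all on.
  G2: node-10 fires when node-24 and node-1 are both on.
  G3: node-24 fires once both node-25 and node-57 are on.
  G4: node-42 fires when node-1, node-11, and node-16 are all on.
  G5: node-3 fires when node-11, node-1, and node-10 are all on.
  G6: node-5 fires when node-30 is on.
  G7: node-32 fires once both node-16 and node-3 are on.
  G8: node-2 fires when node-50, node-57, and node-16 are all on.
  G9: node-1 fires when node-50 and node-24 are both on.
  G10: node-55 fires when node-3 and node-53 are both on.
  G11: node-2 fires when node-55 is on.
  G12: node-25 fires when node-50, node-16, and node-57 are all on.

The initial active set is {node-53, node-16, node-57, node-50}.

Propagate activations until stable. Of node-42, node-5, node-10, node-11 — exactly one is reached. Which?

node-10

G12: node-50, node-16, and node-57 on → node-25 on.
node-25 and node-57 are on, so node-24 fires (G3).
G9: node-50 and node-24 on → node-1 on.
node-24 and node-1 are on, so node-10 fires (G2).
node-5 would need node-30 (G6), but node-30 never turns on. node-11 would need node-5, node-57, and node-53 (G1), but node-5 never turns on. node-42 would need node-1, node-11, and node-16 (G4), but node-11 never turns on.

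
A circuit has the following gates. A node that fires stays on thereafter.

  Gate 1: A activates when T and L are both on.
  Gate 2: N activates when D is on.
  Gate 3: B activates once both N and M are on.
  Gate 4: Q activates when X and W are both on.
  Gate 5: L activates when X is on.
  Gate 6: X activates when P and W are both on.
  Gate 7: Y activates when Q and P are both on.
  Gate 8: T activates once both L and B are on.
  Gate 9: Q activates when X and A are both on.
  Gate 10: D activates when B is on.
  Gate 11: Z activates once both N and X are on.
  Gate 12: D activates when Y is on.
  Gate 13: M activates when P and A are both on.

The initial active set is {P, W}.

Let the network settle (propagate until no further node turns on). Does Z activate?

Yes

Gate 6: P and W on → X on.
X and W are on, so Q activates (Gate 4).
Q and P are on, so Y activates (Gate 7).
Gate 12: Y on → D on.
Gate 2: D on → N on.
N and X are on, so Z activates (Gate 11).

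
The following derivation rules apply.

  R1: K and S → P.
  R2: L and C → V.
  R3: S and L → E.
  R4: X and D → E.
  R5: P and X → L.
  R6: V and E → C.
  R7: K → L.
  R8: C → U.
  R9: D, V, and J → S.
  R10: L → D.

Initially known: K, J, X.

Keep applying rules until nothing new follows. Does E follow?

Yes

From K, R7 gives L.
From L, R10 gives D.
From X and D, R4 gives E.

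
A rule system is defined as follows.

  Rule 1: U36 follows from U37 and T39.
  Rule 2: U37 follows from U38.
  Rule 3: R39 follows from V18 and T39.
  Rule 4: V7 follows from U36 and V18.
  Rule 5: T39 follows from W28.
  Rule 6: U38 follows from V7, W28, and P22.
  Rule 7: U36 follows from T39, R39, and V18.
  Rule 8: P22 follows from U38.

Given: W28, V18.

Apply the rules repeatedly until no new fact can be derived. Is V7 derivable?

From W28, Rule 5 gives T39.
From V18 and T39, Rule 3 gives R39.
T39, R39, and V18 hold, so U36 follows (Rule 7).
U36 and V18 hold, so V7 follows (Rule 4).

Yes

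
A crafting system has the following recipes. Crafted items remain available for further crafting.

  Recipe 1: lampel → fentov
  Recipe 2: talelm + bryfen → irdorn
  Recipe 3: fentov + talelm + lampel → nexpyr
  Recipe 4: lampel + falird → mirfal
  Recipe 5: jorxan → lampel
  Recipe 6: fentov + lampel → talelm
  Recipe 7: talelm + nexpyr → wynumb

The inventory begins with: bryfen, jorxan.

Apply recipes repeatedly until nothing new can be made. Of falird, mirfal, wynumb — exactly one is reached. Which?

wynumb

Using Recipe 5, jorxan makes lampel.
lampel → fentov (Recipe 1).
fentov + lampel → talelm (Recipe 6).
fentov + talelm + lampel → nexpyr (Recipe 3).
Using Recipe 7, talelm and nexpyr make wynumb.
No rule produces falird, and it is not given. mirfal would need lampel and falird (Recipe 4), but falird is never obtained.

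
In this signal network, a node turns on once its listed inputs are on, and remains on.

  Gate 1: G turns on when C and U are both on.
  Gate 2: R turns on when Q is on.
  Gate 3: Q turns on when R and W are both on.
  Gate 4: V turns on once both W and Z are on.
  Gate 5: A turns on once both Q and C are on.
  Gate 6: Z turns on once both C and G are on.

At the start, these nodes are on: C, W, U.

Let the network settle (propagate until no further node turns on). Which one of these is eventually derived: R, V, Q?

C and U are on, so G turns on (Gate 1).
Gate 6: C and G on → Z on.
Gate 4: W and Z on → V on.
Q would need R and W (Gate 3), but R never turns on. R would need Q (Gate 2), but Q never turns on.

V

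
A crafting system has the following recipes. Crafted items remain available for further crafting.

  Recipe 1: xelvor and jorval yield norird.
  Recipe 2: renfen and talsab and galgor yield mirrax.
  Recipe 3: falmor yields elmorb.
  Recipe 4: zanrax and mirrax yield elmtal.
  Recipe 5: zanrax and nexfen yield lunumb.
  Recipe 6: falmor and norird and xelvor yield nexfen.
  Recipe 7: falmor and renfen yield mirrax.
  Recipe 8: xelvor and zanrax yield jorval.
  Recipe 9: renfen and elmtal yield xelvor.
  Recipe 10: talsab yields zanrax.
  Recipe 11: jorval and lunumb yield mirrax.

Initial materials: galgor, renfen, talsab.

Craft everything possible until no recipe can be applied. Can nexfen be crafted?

No

nexfen would need falmor, norird, and xelvor (Recipe 6), but falmor is never obtained.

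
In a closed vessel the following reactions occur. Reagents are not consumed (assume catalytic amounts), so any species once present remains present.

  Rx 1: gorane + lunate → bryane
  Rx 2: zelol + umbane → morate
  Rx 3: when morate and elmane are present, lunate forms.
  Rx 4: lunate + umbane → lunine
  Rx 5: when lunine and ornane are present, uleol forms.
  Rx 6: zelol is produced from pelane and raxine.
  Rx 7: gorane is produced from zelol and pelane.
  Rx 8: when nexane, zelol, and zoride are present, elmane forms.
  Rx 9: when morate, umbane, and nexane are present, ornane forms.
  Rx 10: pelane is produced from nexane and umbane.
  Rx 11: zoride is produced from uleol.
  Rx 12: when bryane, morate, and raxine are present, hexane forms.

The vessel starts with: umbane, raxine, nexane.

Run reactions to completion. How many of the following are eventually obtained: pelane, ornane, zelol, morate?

4

nexane and umbane present → pelane forms (Rx 10).
pelane and raxine present → zelol forms (Rx 6).
zelol and umbane present → morate forms (Rx 2).
morate, umbane, and nexane present → ornane forms (Rx 9).
pelane: reached.
ornane: reached.
zelol: reached.
morate: reached.
All 4 are reached.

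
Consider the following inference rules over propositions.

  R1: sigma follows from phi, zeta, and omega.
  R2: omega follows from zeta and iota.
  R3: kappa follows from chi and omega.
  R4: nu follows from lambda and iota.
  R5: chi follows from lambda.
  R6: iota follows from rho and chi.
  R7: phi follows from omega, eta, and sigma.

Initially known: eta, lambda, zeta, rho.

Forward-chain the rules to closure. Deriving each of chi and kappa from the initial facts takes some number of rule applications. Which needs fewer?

chi: From lambda, R5 gives chi. [1 rule application]
kappa: lambda holds, so chi follows (R5). From rho and chi, R6 gives iota. zeta and iota hold, so omega follows (R2). chi and omega hold, so kappa follows (R3). [4 rule applications]
chi needs fewer.

chi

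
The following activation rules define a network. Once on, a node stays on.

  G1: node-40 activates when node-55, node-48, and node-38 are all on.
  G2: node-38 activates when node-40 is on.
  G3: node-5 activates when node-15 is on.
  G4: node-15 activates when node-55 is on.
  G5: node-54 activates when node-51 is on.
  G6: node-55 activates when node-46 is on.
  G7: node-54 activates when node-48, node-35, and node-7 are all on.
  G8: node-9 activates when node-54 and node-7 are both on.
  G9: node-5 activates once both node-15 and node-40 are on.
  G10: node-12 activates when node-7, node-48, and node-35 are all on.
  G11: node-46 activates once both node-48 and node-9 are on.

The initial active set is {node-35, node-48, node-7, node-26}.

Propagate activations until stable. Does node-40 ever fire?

node-40 would need node-55, node-48, and node-38 (G1), but node-38 never turns on.

No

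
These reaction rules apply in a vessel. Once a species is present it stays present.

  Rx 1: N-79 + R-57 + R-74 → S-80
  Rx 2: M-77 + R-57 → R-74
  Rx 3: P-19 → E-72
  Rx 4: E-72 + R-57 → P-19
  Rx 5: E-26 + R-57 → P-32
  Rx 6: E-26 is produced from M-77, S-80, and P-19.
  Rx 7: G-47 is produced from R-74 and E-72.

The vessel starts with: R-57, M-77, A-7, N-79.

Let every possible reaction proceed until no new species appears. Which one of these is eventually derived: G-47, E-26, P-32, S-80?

M-77 and R-57 present → R-74 forms (Rx 2).
N-79, R-57, and R-74 present → S-80 forms (Rx 1).
E-26 would need M-77, S-80, and P-19 (Rx 6), but P-19 never forms. P-32 would need E-26 and R-57 (Rx 5), but E-26 never forms. G-47 would need R-74 and E-72 (Rx 7), but E-72 never forms.

S-80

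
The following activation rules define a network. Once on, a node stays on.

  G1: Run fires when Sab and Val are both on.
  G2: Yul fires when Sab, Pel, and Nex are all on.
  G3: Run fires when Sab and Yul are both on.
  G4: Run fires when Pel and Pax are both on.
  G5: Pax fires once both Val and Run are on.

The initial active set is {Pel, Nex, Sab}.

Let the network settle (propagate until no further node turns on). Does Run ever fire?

Yes

Sab, Pel, and Nex are on, so Yul fires (G2).
Sab and Yul are on, so Run fires (G3).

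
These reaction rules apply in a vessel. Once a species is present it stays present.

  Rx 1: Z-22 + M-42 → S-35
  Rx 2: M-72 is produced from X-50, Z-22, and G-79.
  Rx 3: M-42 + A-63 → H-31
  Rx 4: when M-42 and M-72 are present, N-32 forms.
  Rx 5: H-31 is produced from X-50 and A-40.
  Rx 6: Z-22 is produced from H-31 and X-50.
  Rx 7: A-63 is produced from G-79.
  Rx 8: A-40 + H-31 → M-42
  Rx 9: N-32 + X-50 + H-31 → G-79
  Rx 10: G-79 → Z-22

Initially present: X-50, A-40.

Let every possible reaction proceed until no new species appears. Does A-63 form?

A-63 would need G-79 (Rx 7), but G-79 never forms.

No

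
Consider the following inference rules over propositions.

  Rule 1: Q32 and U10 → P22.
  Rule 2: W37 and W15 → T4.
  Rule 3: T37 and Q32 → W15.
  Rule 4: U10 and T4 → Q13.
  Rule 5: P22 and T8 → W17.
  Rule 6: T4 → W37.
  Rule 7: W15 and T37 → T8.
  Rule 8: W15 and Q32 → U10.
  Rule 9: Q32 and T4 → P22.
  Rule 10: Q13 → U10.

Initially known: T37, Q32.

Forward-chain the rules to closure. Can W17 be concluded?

Yes

From T37 and Q32, Rule 3 gives W15.
From W15 and T37, Rule 7 gives T8.
W15 and Q32 hold, so U10 follows (Rule 8).
From Q32 and U10, Rule 1 gives P22.
P22 and T8 hold, so W17 follows (Rule 5).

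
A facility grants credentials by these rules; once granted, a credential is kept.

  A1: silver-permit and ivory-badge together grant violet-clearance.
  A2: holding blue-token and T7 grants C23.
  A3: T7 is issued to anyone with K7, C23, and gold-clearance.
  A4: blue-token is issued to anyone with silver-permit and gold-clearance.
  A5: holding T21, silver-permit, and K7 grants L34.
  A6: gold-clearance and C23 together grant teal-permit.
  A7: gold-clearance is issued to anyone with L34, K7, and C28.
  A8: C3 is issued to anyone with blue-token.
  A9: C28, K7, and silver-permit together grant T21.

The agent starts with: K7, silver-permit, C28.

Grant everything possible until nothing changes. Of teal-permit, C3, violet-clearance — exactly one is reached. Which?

C3

Holding C28, K7, and silver-permit grants T21 (A9).
Holding T21, silver-permit, and K7 grants L34 (A5).
Holding L34, K7, and C28 grants gold-clearance (A7).
Holding silver-permit and gold-clearance grants blue-token (A4).
Holding blue-token grants C3 (A8).
violet-clearance would need silver-permit and ivory-badge (A1), but ivory-badge is never granted. teal-permit would need gold-clearance and C23 (A6), but C23 is never granted.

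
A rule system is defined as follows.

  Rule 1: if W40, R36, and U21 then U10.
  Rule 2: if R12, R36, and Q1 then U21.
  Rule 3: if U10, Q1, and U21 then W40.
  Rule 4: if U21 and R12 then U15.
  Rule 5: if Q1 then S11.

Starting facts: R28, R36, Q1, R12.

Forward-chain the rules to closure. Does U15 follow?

From R12, R36, and Q1, Rule 2 gives U21.
From U21 and R12, Rule 4 gives U15.

Yes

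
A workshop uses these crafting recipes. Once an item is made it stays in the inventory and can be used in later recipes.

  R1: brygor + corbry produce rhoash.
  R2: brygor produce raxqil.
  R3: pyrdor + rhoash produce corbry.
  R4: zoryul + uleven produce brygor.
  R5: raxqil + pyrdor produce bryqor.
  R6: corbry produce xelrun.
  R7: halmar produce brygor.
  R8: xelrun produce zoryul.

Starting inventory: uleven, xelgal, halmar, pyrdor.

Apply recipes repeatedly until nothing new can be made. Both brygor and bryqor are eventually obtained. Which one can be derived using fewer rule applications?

brygor: Using R7, halmar makes brygor. [1 rule application]
bryqor: halmar → brygor (R7). Using R2, brygor makes raxqil. Using R5, raxqil and pyrdor make bryqor. [3 rule applications]
brygor needs fewer.

brygor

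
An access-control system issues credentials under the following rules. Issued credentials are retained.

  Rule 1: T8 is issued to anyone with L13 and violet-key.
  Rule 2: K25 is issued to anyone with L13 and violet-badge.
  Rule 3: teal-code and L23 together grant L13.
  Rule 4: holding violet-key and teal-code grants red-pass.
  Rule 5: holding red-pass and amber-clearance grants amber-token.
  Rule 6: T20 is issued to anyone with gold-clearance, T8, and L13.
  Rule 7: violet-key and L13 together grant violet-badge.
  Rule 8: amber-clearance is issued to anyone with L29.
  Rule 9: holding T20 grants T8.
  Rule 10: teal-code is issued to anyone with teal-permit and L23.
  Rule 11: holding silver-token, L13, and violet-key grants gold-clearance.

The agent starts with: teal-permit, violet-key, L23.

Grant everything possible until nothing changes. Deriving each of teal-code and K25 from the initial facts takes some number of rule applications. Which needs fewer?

teal-code: Holding teal-permit and L23 grants teal-code (Rule 10). [1 rule application]
K25: Holding teal-permit and L23 grants teal-code (Rule 10). Holding teal-code and L23 grants L13 (Rule 3). Holding violet-key and L13 grants violet-badge (Rule 7). Holding L13 and violet-badge grants K25 (Rule 2). [4 rule applications]
teal-code needs fewer.

teal-code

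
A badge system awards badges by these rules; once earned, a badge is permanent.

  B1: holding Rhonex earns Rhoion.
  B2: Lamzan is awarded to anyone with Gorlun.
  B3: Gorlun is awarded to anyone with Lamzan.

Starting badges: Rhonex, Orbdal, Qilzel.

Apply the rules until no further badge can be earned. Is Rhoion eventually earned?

With Rhonex, Rhoion is earned (B1).

Yes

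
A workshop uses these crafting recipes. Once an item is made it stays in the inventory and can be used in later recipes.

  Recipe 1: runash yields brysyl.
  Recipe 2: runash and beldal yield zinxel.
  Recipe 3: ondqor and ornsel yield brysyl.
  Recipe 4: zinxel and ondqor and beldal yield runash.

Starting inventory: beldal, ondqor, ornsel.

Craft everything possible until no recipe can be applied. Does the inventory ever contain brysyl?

Using Recipe 3, ondqor and ornsel make brysyl.

Yes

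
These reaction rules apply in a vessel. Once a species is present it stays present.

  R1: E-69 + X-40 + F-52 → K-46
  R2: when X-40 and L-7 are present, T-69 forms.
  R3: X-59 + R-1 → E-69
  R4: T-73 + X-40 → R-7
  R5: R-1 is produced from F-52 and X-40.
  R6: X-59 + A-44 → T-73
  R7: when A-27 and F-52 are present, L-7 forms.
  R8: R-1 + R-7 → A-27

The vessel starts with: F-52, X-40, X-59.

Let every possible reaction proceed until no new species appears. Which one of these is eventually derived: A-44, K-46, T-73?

K-46

F-52 and X-40 present → R-1 forms (R5).
X-59 and R-1 present → E-69 forms (R3).
E-69, X-40, and F-52 present → K-46 forms (R1).
T-73 would need X-59 and A-44 (R6), but A-44 never forms. No rule produces A-44, and it is not given.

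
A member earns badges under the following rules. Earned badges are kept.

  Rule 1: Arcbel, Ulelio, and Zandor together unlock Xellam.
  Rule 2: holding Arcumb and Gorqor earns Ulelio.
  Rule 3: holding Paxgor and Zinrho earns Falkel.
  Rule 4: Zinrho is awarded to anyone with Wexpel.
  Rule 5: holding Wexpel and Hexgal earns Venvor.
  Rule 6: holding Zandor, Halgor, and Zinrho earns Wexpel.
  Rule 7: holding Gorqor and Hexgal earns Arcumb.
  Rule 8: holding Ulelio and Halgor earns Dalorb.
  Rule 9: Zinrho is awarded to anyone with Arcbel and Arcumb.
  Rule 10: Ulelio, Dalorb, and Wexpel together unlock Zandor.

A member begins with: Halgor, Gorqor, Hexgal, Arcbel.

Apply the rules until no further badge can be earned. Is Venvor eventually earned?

No

Venvor would need Wexpel and Hexgal (Rule 5), but Wexpel is never earned.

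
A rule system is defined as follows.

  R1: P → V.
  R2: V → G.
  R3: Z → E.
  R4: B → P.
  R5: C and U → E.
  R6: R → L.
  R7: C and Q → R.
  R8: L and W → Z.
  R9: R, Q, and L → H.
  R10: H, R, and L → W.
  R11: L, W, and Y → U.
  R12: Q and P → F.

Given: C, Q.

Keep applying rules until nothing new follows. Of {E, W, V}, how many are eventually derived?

C and Q hold, so R follows (R7).
R holds, so L follows (R6).
From R, Q, and L, R9 gives H.
H, R, and L hold, so W follows (R10).
L and W hold, so Z follows (R8).
From Z, R3 gives E.
E: reached.
W: reached.
V would need P (R1), but P is never established.
Reached: E and W — 2 of the 3.

2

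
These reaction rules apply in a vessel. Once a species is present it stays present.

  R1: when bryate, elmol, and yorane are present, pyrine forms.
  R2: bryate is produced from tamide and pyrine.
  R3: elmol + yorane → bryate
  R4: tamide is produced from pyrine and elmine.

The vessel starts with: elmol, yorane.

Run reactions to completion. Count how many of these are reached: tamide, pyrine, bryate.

elmol and yorane present → bryate forms (R3).
bryate, elmol, and yorane present → pyrine forms (R1).
tamide would need pyrine and elmine (R4), but elmine never forms.
pyrine: reached.
bryate: reached.
Reached: pyrine and bryate — 2 of the 3.

2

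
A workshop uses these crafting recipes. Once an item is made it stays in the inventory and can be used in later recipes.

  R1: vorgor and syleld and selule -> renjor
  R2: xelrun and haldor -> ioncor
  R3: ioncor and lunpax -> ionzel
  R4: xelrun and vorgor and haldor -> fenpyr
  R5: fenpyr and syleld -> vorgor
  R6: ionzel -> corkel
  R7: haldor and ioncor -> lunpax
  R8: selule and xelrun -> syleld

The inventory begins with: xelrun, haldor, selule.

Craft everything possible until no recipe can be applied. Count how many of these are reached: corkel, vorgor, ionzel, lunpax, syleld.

selule and xelrun -> syleld (R8).
Using R2, xelrun and haldor make ioncor.
Using R7, haldor and ioncor make lunpax.
Using R3, ioncor and lunpax make ionzel.
ionzel -> corkel (R6).
corkel: reached.
vorgor would need fenpyr and syleld (R5), but fenpyr is never obtained.
ionzel: reached.
lunpax: reached.
syleld: reached.
Reached: corkel, ionzel, lunpax, and syleld — 4 of the 5.

4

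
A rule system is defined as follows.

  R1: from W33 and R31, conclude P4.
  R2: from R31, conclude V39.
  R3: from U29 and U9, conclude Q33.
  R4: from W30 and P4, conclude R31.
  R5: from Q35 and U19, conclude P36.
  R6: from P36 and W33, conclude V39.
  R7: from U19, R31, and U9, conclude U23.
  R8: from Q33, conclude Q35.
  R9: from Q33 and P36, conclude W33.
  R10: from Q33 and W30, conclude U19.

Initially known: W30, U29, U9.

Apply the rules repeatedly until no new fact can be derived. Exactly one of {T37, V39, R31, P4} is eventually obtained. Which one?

From U29 and U9, R3 gives Q33.
From Q33 and W30, R10 gives U19.
Q33 holds, so Q35 follows (R8).
Q35 and U19 hold, so P36 follows (R5).
From Q33 and P36, R9 gives W33.
P36 and W33 hold, so V39 follows (R6).
R31 would need W30 and P4 (R4), but P4 is never established. No rule produces T37, and it is not given. P4 would need W33 and R31 (R1), but R31 is never established.

V39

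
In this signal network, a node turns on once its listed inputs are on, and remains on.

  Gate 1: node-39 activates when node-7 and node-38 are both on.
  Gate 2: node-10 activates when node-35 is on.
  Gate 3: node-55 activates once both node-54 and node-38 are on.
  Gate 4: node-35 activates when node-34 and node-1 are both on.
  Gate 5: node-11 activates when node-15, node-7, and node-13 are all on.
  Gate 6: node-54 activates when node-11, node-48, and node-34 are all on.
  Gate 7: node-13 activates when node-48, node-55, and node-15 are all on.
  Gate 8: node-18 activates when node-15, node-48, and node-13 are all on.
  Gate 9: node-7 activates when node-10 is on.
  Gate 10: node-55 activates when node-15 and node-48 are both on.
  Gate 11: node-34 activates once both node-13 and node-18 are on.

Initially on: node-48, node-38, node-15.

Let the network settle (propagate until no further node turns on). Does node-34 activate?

node-15 and node-48 are on, so node-55 activates (Gate 10).
Gate 7: node-48, node-55, and node-15 on → node-13 on.
node-15, node-48, and node-13 are on, so node-18 activates (Gate 8).
Gate 11: node-13 and node-18 on → node-34 on.

Yes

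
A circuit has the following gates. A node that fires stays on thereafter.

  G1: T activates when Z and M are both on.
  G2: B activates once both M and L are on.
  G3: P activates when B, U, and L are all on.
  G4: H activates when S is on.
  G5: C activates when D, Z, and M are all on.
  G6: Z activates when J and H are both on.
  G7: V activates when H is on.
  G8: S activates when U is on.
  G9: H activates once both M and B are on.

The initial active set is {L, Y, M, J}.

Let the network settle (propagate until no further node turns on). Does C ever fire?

C would need D, Z, and M (G5), but D never turns on.

No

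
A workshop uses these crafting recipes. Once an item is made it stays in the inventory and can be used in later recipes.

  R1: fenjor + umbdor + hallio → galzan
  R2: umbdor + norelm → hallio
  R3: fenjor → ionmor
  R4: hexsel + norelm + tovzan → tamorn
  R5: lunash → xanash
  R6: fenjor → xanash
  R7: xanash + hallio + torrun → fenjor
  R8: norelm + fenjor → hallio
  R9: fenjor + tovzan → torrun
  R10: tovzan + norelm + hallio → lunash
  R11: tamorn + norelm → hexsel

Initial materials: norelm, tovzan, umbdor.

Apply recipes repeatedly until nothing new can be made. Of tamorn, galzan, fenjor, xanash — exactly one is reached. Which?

xanash

umbdor + norelm → hallio (R2).
Using R10, tovzan, norelm, and hallio make lunash.
Using R5, lunash makes xanash.
galzan would need fenjor, umbdor, and hallio (R1), but fenjor is never obtained. fenjor would need xanash, hallio, and torrun (R7), but torrun is never obtained. tamorn would need hexsel, norelm, and tovzan (R4), but hexsel is never obtained.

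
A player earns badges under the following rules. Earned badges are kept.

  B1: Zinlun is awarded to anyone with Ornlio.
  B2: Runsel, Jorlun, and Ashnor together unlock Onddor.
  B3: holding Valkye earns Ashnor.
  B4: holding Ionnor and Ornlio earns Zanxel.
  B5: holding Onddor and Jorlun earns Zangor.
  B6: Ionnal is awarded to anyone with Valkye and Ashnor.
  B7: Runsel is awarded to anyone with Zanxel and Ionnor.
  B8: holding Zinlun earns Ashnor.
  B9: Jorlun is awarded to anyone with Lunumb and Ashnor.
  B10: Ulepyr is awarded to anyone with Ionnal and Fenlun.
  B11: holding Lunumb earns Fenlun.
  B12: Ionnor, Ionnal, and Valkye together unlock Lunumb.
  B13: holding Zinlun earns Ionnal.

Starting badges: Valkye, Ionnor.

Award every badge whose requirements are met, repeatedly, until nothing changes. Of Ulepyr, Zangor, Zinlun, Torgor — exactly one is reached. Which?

With Valkye, Ashnor is earned (B3).
With Valkye and Ashnor, Ionnal is earned (B6).
With Ionnor, Ionnal, and Valkye, Lunumb is earned (B12).
With Lunumb, Fenlun is earned (B11).
With Ionnal and Fenlun, Ulepyr is earned (B10).
Zangor would need Onddor and Jorlun (B5), but Onddor is never earned. No rule produces Torgor, and it is not given. Zinlun would need Ornlio (B1), but Ornlio is never earned.

Ulepyr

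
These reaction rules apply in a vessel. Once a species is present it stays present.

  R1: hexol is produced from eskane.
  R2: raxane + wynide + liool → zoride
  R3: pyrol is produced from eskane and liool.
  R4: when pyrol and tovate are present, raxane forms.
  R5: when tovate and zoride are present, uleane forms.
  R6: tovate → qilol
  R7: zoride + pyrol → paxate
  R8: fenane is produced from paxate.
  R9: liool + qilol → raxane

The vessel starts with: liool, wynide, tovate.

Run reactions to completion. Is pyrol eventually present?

pyrol would need eskane and liool (R3), but eskane never forms.

No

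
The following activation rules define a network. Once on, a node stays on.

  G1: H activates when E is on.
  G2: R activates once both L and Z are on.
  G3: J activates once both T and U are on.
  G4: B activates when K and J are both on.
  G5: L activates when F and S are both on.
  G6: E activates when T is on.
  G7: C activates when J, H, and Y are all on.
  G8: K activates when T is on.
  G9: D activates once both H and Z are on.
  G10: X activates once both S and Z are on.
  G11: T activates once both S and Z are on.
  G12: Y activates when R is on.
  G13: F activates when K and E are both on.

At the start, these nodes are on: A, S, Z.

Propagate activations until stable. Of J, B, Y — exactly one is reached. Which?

Y

S and Z are on, so T activates (G11).
T is on, so K activates (G8).
G6: T on → E on.
G13: K and E on → F on.
G5: F and S on → L on.
L and Z are on, so R activates (G2).
R is on, so Y activates (G12).
B would need K and J (G4), but J never turns on. J would need T and U (G3), but U never turns on.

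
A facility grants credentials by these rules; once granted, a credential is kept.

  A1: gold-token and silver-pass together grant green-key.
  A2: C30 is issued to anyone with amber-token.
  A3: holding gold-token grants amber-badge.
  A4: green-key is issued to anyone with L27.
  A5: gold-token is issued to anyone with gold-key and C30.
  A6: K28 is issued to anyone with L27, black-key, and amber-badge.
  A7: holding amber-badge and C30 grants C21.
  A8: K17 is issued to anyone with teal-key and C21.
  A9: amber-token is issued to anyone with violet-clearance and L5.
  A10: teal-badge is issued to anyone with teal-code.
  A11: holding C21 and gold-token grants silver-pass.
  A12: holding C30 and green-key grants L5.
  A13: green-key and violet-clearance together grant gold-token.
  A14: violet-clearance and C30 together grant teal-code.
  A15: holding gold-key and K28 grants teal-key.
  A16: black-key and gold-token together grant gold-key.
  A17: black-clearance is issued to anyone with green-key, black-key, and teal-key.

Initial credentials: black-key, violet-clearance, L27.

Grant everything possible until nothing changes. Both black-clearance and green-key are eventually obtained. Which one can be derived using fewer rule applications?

green-key

green-key: Holding L27 grants green-key (A4). [1 rule application]
black-clearance: Holding L27 grants green-key (A4). Holding green-key and violet-clearance grants gold-token (A13). Holding black-key and gold-token grants gold-key (A16). Holding gold-token grants amber-badge (A3). Holding L27, black-key, and amber-badge grants K28 (A6). Holding gold-key and K28 grants teal-key (A15). Holding green-key, black-key, and teal-key grants black-clearance (A17). [7 rule applications]
green-key needs fewer.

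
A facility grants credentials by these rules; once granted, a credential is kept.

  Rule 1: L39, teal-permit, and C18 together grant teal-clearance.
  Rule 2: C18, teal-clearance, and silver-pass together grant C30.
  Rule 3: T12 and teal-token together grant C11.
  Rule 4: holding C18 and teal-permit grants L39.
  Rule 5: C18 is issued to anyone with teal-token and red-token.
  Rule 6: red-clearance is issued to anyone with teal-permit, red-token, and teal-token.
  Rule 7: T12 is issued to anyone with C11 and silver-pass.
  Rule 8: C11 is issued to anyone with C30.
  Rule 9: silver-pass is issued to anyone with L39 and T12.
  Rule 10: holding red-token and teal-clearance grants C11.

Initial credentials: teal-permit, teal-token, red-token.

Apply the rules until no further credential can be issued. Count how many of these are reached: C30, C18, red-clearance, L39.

Holding teal-token and red-token grants C18 (Rule 5).
Holding teal-permit, red-token, and teal-token grants red-clearance (Rule 6).
Holding C18 and teal-permit grants L39 (Rule 4).
C30 would need C18, teal-clearance, and silver-pass (Rule 2), but silver-pass is never granted.
C18: reached.
red-clearance: reached.
L39: reached.
Reached: C18, red-clearance, and L39 — 3 of the 4.

3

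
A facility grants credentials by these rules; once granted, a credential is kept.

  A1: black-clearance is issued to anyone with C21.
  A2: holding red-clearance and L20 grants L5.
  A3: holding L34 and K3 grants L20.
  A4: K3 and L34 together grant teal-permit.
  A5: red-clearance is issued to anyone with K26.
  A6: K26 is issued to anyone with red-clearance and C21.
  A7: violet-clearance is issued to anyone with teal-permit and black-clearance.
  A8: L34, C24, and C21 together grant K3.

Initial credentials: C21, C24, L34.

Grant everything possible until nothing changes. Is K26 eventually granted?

K26 would need red-clearance and C21 (A6), but red-clearance is never granted.

No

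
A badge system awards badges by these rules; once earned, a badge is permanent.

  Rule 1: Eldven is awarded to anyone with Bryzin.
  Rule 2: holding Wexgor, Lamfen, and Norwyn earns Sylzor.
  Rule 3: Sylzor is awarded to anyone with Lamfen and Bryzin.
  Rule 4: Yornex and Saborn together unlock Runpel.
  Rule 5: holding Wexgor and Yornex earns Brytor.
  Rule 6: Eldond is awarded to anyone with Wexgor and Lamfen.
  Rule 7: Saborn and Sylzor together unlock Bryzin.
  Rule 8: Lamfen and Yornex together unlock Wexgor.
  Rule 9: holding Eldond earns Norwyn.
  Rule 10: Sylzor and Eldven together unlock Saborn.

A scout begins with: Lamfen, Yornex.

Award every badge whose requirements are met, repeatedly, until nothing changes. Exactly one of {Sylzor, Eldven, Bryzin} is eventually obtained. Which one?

With Lamfen and Yornex, Wexgor is earned (Rule 8).
With Wexgor and Lamfen, Eldond is earned (Rule 6).
With Eldond, Norwyn is earned (Rule 9).
With Wexgor, Lamfen, and Norwyn, Sylzor is earned (Rule 2).
Bryzin would need Saborn and Sylzor (Rule 7), but Saborn is never earned. Eldven would need Bryzin (Rule 1), but Bryzin is never earned.

Sylzor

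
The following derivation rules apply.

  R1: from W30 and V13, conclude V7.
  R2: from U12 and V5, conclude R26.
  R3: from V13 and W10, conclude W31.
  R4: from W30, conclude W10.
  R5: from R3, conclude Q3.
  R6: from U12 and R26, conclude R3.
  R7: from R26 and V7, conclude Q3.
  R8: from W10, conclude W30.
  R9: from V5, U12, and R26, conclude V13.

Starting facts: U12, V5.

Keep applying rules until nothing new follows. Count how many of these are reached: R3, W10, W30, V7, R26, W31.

2

From U12 and V5, R2 gives R26.
U12 and R26 hold, so R3 follows (R6).
R3: reached.
W10 would need W30 (R4), but W30 is never established.
W30 would need W10 (R8), but W10 is never established.
V7 would need W30 and V13 (R1), but W30 is never established.
R26: reached.
W31 would need V13 and W10 (R3), but W10 is never established.
Reached: R3 and R26 — 2 of the 6.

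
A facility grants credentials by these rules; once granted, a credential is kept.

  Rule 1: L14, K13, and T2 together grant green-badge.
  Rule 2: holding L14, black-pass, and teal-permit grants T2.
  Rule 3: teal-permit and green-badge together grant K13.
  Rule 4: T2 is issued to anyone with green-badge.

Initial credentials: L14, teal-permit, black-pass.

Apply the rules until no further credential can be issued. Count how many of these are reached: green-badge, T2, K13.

1

Holding L14, black-pass, and teal-permit grants T2 (Rule 2).
green-badge would need L14, K13, and T2 (Rule 1), but K13 is never granted.
T2: reached.
K13 would need teal-permit and green-badge (Rule 3), but green-badge is never granted.
Reached: T2 — 1 of the 3.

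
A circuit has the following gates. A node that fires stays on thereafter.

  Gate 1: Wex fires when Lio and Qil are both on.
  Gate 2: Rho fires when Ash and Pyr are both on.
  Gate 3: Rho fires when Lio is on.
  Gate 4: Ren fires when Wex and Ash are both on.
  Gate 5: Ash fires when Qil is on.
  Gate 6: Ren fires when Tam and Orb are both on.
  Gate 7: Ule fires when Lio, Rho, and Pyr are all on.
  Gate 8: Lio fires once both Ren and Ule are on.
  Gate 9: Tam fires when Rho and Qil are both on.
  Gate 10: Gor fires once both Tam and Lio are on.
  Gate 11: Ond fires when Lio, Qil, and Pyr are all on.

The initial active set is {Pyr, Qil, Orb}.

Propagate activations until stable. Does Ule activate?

Ule would need Lio, Rho, and Pyr (Gate 7), but Lio never turns on.

No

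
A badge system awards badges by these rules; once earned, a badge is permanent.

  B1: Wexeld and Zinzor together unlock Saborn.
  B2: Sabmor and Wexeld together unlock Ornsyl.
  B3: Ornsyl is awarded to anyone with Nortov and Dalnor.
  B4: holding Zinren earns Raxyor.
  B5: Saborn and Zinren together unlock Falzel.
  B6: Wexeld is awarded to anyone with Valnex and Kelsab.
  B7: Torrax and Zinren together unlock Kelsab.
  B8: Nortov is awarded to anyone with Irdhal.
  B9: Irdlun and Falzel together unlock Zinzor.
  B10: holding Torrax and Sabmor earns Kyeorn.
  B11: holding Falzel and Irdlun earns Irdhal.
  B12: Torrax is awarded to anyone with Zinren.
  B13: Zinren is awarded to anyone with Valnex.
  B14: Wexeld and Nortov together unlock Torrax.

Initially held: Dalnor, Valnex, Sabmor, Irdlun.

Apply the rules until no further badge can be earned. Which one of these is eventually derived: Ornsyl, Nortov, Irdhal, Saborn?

Ornsyl

With Valnex, Zinren is earned (B13).
With Zinren, Torrax is earned (B12).
With Torrax and Zinren, Kelsab is earned (B7).
With Valnex and Kelsab, Wexeld is earned (B6).
With Sabmor and Wexeld, Ornsyl is earned (B2).
Saborn would need Wexeld and Zinzor (B1), but Zinzor is never earned. Nortov would need Irdhal (B8), but Irdhal is never earned. Irdhal would need Falzel and Irdlun (B11), but Falzel is never earned.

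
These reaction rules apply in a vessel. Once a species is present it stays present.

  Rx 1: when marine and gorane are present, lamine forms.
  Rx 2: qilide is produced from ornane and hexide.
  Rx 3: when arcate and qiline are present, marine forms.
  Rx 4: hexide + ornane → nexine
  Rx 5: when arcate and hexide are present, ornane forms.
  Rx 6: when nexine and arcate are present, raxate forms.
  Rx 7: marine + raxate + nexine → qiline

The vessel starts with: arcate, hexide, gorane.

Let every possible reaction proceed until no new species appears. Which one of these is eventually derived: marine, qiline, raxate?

arcate and hexide present → ornane forms (Rx 5).
hexide and ornane present → nexine forms (Rx 4).
nexine and arcate present → raxate forms (Rx 6).
marine would need arcate and qiline (Rx 3), but qiline never forms. qiline would need marine, raxate, and nexine (Rx 7), but marine never forms.

raxate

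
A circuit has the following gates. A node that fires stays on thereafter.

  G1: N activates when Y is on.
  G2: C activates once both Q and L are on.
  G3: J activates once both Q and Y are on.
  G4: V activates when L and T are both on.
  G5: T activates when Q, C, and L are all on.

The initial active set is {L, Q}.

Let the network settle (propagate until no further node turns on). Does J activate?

No

J would need Q and Y (G3), but Y never turns on.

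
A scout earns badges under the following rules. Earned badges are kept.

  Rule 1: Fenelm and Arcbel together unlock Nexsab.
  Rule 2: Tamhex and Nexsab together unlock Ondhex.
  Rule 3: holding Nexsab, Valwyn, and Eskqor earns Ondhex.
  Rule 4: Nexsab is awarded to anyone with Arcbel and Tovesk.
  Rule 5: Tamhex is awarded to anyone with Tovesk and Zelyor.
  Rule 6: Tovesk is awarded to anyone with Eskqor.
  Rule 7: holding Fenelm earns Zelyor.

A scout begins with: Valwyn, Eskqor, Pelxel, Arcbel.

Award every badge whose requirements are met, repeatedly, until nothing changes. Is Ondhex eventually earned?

Yes

With Eskqor, Tovesk is earned (Rule 6).
With Arcbel and Tovesk, Nexsab is earned (Rule 4).
With Nexsab, Valwyn, and Eskqor, Ondhex is earned (Rule 3).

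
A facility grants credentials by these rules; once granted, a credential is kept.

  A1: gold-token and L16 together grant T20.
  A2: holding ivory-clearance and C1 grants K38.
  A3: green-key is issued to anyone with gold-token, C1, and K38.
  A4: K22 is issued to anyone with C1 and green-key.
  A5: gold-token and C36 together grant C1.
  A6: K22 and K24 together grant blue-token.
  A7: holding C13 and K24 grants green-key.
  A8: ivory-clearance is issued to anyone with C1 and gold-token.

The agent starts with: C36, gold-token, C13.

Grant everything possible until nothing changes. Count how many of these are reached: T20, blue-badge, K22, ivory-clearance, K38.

3

Holding gold-token and C36 grants C1 (A5).
Holding C1 and gold-token grants ivory-clearance (A8).
Holding ivory-clearance and C1 grants K38 (A2).
Holding gold-token, C1, and K38 grants green-key (A3).
Holding C1 and green-key grants K22 (A4).
T20 would need gold-token and L16 (A1), but L16 is never granted.
No rule produces blue-badge, and it is not given.
K22: reached.
ivory-clearance: reached.
K38: reached.
Reached: K22, ivory-clearance, and K38 — 3 of the 5.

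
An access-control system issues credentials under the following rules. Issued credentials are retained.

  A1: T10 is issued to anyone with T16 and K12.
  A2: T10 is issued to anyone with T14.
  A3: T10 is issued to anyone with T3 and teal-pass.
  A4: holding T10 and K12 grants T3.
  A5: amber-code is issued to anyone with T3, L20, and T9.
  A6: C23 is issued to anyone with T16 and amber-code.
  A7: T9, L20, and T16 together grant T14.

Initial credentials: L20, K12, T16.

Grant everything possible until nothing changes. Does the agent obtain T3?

Yes

Holding T16 and K12 grants T10 (A1).
Holding T10 and K12 grants T3 (A4).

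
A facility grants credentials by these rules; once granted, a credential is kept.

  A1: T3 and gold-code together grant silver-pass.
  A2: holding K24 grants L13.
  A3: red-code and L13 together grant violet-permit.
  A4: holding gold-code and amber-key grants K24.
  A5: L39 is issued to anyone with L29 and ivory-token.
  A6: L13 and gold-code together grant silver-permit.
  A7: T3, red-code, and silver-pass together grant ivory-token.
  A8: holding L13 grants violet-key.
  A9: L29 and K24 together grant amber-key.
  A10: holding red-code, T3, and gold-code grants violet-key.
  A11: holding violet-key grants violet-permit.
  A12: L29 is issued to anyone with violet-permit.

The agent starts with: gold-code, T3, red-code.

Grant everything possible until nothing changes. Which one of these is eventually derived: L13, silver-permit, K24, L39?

L39

Holding T3 and gold-code grants silver-pass (A1).
Holding red-code, T3, and gold-code grants violet-key (A10).
Holding T3, red-code, and silver-pass grants ivory-token (A7).
Holding violet-key grants violet-permit (A11).
Holding violet-permit grants L29 (A12).
Holding L29 and ivory-token grants L39 (A5).
K24 would need gold-code and amber-key (A4), but amber-key is never granted. L13 would need K24 (A2), but K24 is never granted. silver-permit would need L13 and gold-code (A6), but L13 is never granted.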